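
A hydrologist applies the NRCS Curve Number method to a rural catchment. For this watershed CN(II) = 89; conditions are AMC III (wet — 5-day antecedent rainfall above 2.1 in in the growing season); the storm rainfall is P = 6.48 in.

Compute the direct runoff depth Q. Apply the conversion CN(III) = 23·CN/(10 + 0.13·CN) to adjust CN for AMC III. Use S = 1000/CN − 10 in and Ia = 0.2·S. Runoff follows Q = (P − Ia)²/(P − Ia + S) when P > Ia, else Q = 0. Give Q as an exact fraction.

Q = 53175170498/9048098225 in ≈ 5.877 in

Adjust CN=89 to AMC III: 23·89/(10 + 0.13·89) → 2047 ÷ (2157/100) = 204700/2157 ≈ 94.900
S = 1000/(204700/2157) − 10 = 1100/2047 in ≈ 0.537 in
Ia = 0.2·(1100/2047) = 220/2047 in ≈ 0.107 in
P − Ia = 6.480 − 0.107 = 326114/51175 ≈ 6.373 in (> 0, runoff occurs)
Q = (326114/51175)²/((326114/51175) + 1100/2047) = (106350340996/2618880625)/(353614/51175) = 53175170498/9048098225 in ≈ 5.877 in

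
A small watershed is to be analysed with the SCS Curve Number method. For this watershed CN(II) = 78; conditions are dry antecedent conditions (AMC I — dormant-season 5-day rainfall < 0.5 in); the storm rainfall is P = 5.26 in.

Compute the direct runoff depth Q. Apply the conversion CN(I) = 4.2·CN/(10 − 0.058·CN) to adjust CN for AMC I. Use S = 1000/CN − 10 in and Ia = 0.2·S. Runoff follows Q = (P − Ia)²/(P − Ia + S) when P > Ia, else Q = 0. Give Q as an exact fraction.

Q = 25727197609/17829507150 in ≈ 1.443 in

CN(I) from CN(II)=78: (4.2·78)/(10 − 0.058·78) = 81900/1369 ≈ 59.825
S = 1000/(81900/1369) − 10 = 5500/819 in ≈ 6.716 in
Ia = 0.2·(5500/819) = 1100/819 in ≈ 1.343 in
P − Ia = 5.260 − 1.343 = 160397/40950 ≈ 3.917 in (> 0, runoff occurs)
Q = (160397/40950)²/((160397/40950) + 5500/819) = (25727197609/1676902500)/(435397/40950) = 25727197609/17829507150 in ≈ 1.443 in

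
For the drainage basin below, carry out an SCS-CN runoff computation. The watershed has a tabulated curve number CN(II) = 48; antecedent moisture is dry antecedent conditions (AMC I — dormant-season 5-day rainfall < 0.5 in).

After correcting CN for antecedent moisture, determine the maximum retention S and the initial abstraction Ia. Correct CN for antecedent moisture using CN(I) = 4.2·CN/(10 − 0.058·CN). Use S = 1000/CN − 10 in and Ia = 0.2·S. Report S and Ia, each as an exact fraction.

S = 1625/63 in ≈ 25.794 in; Ia = 325/63 in ≈ 5.159 in

Dry (AMC I): CN(I) = 4.2·48/(10 − 0.058·48) = (1008/5)/(902/125) = 12600/451 ≈ 27.938
S = 1000/(12600/451) − 10 = 1625/63 in ≈ 25.794 in
Ia = 0.2S: 0.2·25.794 = 5.159 in (exactly 325/63)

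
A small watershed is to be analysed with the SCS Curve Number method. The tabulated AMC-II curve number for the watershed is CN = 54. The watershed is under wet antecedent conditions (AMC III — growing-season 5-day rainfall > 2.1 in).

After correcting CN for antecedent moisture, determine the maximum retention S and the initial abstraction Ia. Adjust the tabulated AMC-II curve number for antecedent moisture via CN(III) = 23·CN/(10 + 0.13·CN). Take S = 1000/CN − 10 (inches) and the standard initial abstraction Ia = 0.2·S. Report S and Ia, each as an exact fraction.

S = 100/27 in ≈ 3.704 in; Ia = 20/27 in ≈ 0.741 in

Adjust CN=54 to AMC III: 23·54/(10 + 0.13·54) → 1242 ÷ (851/50) = 2700/37 ≈ 72.973
Retention S: 1000/CN − 10 with CN=72.973 → S = 100/27 ≈ 3.704 in
Ia = 0.2·(100/27) = 20/27 in ≈ 0.741 in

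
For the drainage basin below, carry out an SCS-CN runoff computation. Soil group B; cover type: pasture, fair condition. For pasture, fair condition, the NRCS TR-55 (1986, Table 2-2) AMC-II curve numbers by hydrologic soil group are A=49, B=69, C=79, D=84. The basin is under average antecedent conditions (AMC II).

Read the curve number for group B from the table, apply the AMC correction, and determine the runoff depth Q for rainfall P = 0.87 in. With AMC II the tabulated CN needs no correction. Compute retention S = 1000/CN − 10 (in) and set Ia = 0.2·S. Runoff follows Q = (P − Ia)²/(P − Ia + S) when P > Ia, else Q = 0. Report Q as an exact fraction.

Q = 0 in ≈ 0.000 in

NRCS table: pasture, fair condition, soil group B → CN(II) = 69
CN(II) = 69; AMC II needs no correction.
S = 1000/69 − 10 = 310/69 in ≈ 4.493 in
Initial abstraction Ia = S/5 = (310/69)/5 = 62/69 ≈ 0.899 in
P = 0.870 ≤ Ia = 0.899 in: entire storm abstracted, Q = 0.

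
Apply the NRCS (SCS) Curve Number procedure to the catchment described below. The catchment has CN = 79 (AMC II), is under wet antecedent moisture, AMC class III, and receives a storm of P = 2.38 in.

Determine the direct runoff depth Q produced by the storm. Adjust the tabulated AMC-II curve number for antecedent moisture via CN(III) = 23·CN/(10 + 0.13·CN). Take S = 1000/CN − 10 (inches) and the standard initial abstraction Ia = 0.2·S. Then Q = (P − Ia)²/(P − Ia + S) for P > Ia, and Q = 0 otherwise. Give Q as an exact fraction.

Q = 777796321/556637950 in ≈ 1.397 in

Adjust CN=79 to AMC III: 23·79/(10 + 0.13·79) → 1817 ÷ (2027/100) = 181700/2027 ≈ 89.640
Retention S: 1000/CN − 10 with CN=89.640 → S = 2100/1817 ≈ 1.156 in
Ia = 0.2S: 0.2·1.156 = 0.231 in (exactly 420/1817)
Excess rainfall: 2.380 − 0.231 = 2.149 in; P > Ia so Q > 0
Q: (195223/90850)² ÷ (300223/90850) = 777796321/556637950 in (≈ 1.397 in)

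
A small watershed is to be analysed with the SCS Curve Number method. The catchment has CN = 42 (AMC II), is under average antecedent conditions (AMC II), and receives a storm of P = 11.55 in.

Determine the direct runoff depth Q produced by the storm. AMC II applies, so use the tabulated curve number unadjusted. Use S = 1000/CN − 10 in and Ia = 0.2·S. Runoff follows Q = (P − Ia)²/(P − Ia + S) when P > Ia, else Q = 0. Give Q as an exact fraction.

Q = 13623481/3986220 in ≈ 3.418 in

CN(II) = 42; AMC II needs no correction.
Max retention: S = 1000/42 − 10 = 290/21 in (≈ 13.810 in)
Ia = 0.2·(290/21) = 58/21 in ≈ 2.762 in
P − Ia = 11.550 − 2.762 = 3691/420 ≈ 8.788 in (> 0, runoff occurs)
Q: (3691/420)² ÷ (9491/420) = 13623481/3986220 in (≈ 3.418 in)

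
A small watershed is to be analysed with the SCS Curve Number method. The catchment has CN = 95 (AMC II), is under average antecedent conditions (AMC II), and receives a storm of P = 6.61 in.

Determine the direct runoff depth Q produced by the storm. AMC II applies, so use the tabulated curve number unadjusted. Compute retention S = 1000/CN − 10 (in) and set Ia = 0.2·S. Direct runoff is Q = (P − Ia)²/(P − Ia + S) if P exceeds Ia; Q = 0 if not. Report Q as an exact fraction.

AMC II — tabulated CN = 95 applies directly.
Max retention: S = 1000/95 − 10 = 10/19 in (≈ 0.526 in)
Ia = 0.2S: 0.2·0.526 = 0.105 in (exactly 2/19)
Since P=6.610 > Ia=0.105: effective rainfall P−Ia = 12359/1900 in
Runoff Q = (P−Ia)²/(P−Ia+S) = (6.505)²/(6.505+0.526) = 152744881/25382100 ≈ 6.018 in

Q = 152744881/25382100 in ≈ 6.018 in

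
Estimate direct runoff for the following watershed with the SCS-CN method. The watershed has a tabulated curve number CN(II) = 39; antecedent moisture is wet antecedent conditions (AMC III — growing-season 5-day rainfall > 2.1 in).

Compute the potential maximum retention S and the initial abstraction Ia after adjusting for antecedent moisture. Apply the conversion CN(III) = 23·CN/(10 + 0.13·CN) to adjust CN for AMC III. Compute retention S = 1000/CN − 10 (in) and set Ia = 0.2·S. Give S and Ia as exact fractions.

S = 6100/897 in ≈ 6.800 in; Ia = 1220/897 in ≈ 1.360 in

CN(III) from CN(II)=39: (23·39)/(10 + 0.13·39) = 89700/1507 ≈ 59.522
S = 1000/(89700/1507) − 10 = 6100/897 in ≈ 6.800 in
Ia = 0.2·(6100/897) = 1220/897 in ≈ 1.360 in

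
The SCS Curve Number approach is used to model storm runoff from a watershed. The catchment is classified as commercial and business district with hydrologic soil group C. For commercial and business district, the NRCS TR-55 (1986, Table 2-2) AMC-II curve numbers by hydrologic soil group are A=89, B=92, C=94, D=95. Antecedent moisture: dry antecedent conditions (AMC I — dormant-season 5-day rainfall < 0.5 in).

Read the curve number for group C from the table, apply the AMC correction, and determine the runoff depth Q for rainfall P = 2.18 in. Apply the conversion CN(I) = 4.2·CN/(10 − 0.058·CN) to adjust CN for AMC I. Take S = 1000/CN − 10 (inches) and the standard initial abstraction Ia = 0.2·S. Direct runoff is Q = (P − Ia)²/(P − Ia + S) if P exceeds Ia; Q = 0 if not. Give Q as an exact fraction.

Q = 952401321/918913450 in ≈ 1.036 in

NRCS table: commercial and business district, soil group C → CN(II) = 94
Dry (AMC I): CN(I) = 4.2·94/(10 − 0.058·94) = (1974/5)/(1137/250) = 32900/379 ≈ 86.807
Retention S: 1000/CN − 10 with CN=86.807 → S = 500/329 ≈ 1.520 in
Initial abstraction Ia = S/5 = (500/329)/5 = 100/329 ≈ 0.304 in
P − Ia = 2.180 − 0.304 = 30861/16450 ≈ 1.876 in (> 0, runoff occurs)
Q: (30861/16450)² ÷ (55861/16450) = 952401321/918913450 in (≈ 1.036 in)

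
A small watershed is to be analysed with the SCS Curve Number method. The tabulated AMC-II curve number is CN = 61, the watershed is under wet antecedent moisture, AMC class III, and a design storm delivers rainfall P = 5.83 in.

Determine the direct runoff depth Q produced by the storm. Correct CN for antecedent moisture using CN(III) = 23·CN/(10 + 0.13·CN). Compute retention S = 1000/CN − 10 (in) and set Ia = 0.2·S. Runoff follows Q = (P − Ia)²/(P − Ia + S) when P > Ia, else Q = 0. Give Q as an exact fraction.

Q = 547524522601/158531844700 in ≈ 3.454 in

Wet (AMC III): CN(III) = 23·61/(10 + 0.13·61) = 1403/(1793/100) = 140300/1793 ≈ 78.249
Max retention: S = 1000/(140300/1793) − 10 = 3900/1403 in (≈ 2.780 in)
Initial abstraction Ia = S/5 = (3900/1403)/5 = 780/1403 ≈ 0.556 in
P − Ia = 5.830 − 0.556 = 739949/140300 ≈ 5.274 in (> 0, runoff occurs)
Runoff Q = (P−Ia)²/(P−Ia+S) = (5.274)²/(5.274+2.780) = 547524522601/158531844700 ≈ 3.454 in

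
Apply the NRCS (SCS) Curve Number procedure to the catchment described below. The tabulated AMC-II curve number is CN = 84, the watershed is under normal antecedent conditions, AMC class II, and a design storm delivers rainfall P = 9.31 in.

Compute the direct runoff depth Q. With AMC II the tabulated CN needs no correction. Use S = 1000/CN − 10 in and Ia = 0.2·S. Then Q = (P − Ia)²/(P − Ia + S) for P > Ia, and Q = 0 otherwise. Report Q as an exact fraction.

Q = 351600001/47777100 in ≈ 7.359 in

Average conditions: CN = 84 (no AMC adjustment).
S = 1000/84 − 10 = 40/21 in ≈ 1.905 in
Ia = 0.2S: 0.2·1.905 = 0.381 in (exactly 8/21)
P − Ia = 9.310 − 0.381 = 18751/2100 ≈ 8.929 in (> 0, runoff occurs)
Runoff Q = (P−Ia)²/(P−Ia+S) = (8.929)²/(8.929+1.905) = 351600001/47777100 ≈ 7.359 in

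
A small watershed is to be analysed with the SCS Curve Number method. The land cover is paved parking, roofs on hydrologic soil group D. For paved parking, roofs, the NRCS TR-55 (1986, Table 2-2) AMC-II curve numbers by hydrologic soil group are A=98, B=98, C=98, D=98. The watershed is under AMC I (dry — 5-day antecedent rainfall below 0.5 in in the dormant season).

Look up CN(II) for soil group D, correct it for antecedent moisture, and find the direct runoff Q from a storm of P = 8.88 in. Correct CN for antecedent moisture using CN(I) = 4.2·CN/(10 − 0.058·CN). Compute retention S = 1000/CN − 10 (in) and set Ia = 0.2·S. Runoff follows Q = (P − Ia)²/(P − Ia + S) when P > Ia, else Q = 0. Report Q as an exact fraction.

Q = 25523989922/3066908775 in ≈ 8.322 in

NRCS table: paved parking, roofs, soil group D → CN(II) = 98
Dry (AMC I): CN(I) = 4.2·98/(10 − 0.058·98) = (2058/5)/(1079/250) = 102900/1079 ≈ 95.366
Retention S: 1000/CN − 10 with CN=95.366 → S = 500/1029 ≈ 0.486 in
Initial abstraction Ia = S/5 = (500/1029)/5 = 100/1029 ≈ 0.097 in
P − Ia = 8.880 − 0.097 = 225938/25725 ≈ 8.783 in (> 0, runoff occurs)
Q = (225938/25725)²/((225938/25725) + 500/1029) = (51047979844/661775625)/(238438/25725) = 25523989922/3066908775 in ≈ 8.322 in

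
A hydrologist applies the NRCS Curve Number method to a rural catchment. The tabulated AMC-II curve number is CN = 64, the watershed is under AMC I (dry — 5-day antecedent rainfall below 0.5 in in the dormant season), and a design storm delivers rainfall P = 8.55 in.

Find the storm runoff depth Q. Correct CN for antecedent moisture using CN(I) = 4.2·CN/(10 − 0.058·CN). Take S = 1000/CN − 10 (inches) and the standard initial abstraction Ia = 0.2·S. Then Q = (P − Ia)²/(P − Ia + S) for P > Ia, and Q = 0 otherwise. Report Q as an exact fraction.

Q = 56307/31465 in ≈ 1.790 in

Adjust CN=64 to AMC I: 4.2·64/(10 − 0.058·64) → (1344/5) ÷ (786/125) = 5600/131 ≈ 42.748
Retention S: 1000/CN − 10 with CN=42.748 → S = 375/28 ≈ 13.393 in
Ia = 0.2S: 0.2·13.393 = 2.679 in (exactly 75/28)
Excess rainfall: 8.550 − 2.679 = 5.871 in; P > Ia so Q > 0
Q: (411/70)² ÷ (2697/140) = 56307/31465 in (≈ 1.790 in)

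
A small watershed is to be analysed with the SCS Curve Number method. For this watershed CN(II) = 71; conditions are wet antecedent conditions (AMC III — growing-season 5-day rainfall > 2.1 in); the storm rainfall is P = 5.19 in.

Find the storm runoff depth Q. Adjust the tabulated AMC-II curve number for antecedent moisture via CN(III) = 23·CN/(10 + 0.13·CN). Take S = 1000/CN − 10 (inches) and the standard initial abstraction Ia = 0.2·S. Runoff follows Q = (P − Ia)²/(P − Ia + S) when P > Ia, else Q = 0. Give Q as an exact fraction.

Q = 623352883729/176286759100 in ≈ 3.536 in

Wet (AMC III): CN(III) = 23·71/(10 + 0.13·71) = 1633/(1923/100) = 163300/1923 ≈ 84.919
Max retention: S = 1000/(163300/1923) − 10 = 2900/1633 in (≈ 1.776 in)
Initial abstraction Ia = S/5 = (2900/1633)/5 = 580/1633 ≈ 0.355 in
Since P=5.190 > Ia=0.355: effective rainfall P−Ia = 789527/163300 in
Q: (789527/163300)² ÷ (1079527/163300) = 623352883729/176286759100 in (≈ 3.536 in)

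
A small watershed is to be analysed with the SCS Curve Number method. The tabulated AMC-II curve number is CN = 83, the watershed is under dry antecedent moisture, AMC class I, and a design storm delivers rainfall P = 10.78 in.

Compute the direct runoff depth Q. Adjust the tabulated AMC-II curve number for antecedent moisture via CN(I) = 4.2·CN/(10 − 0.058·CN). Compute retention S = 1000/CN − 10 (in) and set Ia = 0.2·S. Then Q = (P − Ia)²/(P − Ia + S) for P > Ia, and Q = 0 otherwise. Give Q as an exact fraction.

Q = 730130943529/111506420550 in ≈ 6.548 in

Dry (AMC I): CN(I) = 4.2·83/(10 − 0.058·83) = (1743/5)/(2593/500) = 174300/2593 ≈ 67.219
Max retention: S = 1000/(174300/2593) − 10 = 8500/1743 in (≈ 4.877 in)
Ia = 0.2·(8500/1743) = 1700/1743 in ≈ 0.975 in
Excess rainfall: 10.780 − 0.975 = 9.805 in; P > Ia so Q > 0
Runoff Q = (P−Ia)²/(P−Ia+S) = (9.805)²/(9.805+4.877) = 730130943529/111506420550 ≈ 6.548 in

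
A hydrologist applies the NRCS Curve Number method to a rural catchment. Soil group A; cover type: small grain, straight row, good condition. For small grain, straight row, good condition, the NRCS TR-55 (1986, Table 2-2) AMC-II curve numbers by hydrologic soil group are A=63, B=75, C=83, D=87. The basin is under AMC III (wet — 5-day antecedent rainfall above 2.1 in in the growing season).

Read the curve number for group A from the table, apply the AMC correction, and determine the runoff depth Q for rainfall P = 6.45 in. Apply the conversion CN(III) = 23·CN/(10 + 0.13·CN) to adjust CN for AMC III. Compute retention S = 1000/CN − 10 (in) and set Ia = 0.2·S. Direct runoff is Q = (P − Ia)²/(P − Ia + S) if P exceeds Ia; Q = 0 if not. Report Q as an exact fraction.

Q = 29625638641/7132586580 in ≈ 4.154 in

NRCS table: small grain, straight row, good condition, soil group A → CN(II) = 63
Adjust CN=63 to AMC III: 23·63/(10 + 0.13·63) → 1449 ÷ (1819/100) = 144900/1819 ≈ 79.659
Retention S: 1000/CN − 10 with CN=79.659 → S = 3700/1449 ≈ 2.553 in
Ia = 0.2S: 0.2·2.553 = 0.511 in (exactly 740/1449)
P − Ia = 6.450 − 0.511 = 172121/28980 ≈ 5.939 in (> 0, runoff occurs)
Q = (172121/28980)²/((172121/28980) + 3700/1449) = (29625638641/839840400)/(246121/28980) = 29625638641/7132586580 in ≈ 4.154 in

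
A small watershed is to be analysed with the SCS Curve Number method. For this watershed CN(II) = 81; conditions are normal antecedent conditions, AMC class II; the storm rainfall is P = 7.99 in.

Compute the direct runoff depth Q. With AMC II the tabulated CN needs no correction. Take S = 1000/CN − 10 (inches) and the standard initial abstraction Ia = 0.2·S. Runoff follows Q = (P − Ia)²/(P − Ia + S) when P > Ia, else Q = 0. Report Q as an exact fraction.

Q = 3711124561/647343900 in ≈ 5.733 in

CN(II) = 81; AMC II needs no correction.
Retention S: 1000/CN − 10 with CN=81.000 → S = 190/81 ≈ 2.346 in
Ia = 0.2S: 0.2·2.346 = 0.469 in (exactly 38/81)
Since P=7.990 > Ia=0.469: effective rainfall P−Ia = 60919/8100 in
Runoff Q = (P−Ia)²/(P−Ia+S) = (7.521)²/(7.521+2.346) = 3711124561/647343900 ≈ 5.733 in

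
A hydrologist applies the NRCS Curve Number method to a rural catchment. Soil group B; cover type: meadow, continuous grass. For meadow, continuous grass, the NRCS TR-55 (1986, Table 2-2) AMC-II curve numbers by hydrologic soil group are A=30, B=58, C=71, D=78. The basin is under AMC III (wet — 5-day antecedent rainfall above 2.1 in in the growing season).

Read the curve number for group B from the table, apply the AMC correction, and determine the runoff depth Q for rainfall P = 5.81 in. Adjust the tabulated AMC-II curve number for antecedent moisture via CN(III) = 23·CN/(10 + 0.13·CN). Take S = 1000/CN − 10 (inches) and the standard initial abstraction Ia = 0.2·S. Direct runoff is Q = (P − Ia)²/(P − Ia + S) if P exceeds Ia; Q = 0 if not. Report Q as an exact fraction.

NRCS table: meadow, continuous grass, soil group B → CN(II) = 58
CN(III) from CN(II)=58: (23·58)/(10 + 0.13·58) = 66700/877 ≈ 76.055
Retention S: 1000/CN − 10 with CN=76.055 → S = 2100/667 ≈ 3.148 in
Ia = 0.2S: 0.2·3.148 = 0.630 in (exactly 420/667)
P − Ia = 5.810 − 0.630 = 345527/66700 ≈ 5.180 in (> 0, runoff occurs)
Q: (345527/66700)² ÷ (555527/66700) = 17055558247/5293378700 in (≈ 3.222 in)

Q = 17055558247/5293378700 in ≈ 3.222 in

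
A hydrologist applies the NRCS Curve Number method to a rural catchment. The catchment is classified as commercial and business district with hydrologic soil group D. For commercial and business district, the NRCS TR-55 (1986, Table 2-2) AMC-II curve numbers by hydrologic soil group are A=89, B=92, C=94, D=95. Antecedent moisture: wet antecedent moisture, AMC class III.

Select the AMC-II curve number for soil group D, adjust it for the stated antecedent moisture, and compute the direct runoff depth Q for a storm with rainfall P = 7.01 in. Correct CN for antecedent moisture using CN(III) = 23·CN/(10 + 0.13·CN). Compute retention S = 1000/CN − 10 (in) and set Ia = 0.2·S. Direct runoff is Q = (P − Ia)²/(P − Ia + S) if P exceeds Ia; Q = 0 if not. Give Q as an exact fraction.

NRCS table: commercial and business district, soil group D → CN(II) = 95
Adjust CN=95 to AMC III: 23·95/(10 + 0.13·95) → 2185 ÷ (447/20) = 43700/447 ≈ 97.763
S = 1000/(43700/447) − 10 = 100/437 in ≈ 0.229 in
Ia = 0.2·(100/437) = 20/437 in ≈ 0.046 in
Excess rainfall: 7.010 − 0.046 = 6.964 in; P > Ia so Q > 0
Runoff Q = (P−Ia)²/(P−Ia+S) = (6.964)²/(6.964+0.229) = 92621009569/13736526900 ≈ 6.743 in

Q = 92621009569/13736526900 in ≈ 6.743 in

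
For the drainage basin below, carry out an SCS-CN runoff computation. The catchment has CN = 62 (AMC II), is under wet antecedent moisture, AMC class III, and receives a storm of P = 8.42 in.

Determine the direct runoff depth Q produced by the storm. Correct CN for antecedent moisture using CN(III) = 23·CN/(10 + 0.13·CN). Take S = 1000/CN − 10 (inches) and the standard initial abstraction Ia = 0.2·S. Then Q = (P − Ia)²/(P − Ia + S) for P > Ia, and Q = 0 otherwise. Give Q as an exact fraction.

Q = 79058255929/13410567450 in ≈ 5.895 in

CN(III) from CN(II)=62: (23·62)/(10 + 0.13·62) = 71300/903 ≈ 78.959
Retention S: 1000/CN − 10 with CN=78.959 → S = 1900/713 ≈ 2.665 in
Initial abstraction Ia = S/5 = (1900/713)/5 = 380/713 ≈ 0.533 in
Since P=8.420 > Ia=0.533: effective rainfall P−Ia = 281173/35650 in
Runoff Q = (P−Ia)²/(P−Ia+S) = (7.887)²/(7.887+2.665) = 79058255929/13410567450 ≈ 5.895 in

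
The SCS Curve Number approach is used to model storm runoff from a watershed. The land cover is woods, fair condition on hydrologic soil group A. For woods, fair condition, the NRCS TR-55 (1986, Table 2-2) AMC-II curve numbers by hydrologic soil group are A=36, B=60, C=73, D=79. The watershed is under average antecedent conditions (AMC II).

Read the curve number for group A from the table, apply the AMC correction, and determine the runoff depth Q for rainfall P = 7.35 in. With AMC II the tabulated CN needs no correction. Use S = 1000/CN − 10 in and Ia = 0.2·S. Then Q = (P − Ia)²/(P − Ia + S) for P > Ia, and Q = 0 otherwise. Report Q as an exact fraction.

Q = 466489/698940 in ≈ 0.667 in

NRCS table: woods, fair condition, soil group A → CN(II) = 36
Average conditions: CN = 36 (no AMC adjustment).
Retention S: 1000/CN − 10 with CN=36.000 → S = 160/9 ≈ 17.778 in
Ia = 0.2S: 0.2·17.778 = 3.556 in (exactly 32/9)
Since P=7.350 > Ia=3.556: effective rainfall P−Ia = 683/180 in
Runoff Q = (P−Ia)²/(P−Ia+S) = (3.794)²/(3.794+17.778) = 466489/698940 ≈ 0.667 in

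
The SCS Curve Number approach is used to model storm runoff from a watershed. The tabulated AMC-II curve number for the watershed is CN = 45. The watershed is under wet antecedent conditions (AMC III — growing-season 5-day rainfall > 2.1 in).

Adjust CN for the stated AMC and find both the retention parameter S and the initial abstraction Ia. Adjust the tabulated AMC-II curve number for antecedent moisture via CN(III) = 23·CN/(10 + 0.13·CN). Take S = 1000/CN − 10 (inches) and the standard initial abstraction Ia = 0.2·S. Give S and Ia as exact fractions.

CN(III) from CN(II)=45: (23·45)/(10 + 0.13·45) = 20700/317 ≈ 65.300
S = 1000/(20700/317) − 10 = 1100/207 in ≈ 5.314 in
Ia = 0.2S: 0.2·5.314 = 1.063 in (exactly 220/207)

S = 1100/207 in ≈ 5.314 in; Ia = 220/207 in ≈ 1.063 in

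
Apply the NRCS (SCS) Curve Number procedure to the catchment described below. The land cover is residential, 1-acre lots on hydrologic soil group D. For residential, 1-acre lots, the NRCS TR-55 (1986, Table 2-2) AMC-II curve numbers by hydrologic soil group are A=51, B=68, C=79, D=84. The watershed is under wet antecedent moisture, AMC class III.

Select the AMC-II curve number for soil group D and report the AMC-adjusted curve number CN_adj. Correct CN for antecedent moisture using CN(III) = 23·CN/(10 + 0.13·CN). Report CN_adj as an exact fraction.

NRCS table: residential, 1-acre lots, soil group D → CN(II) = 84
CN(III) from CN(II)=84: (23·84)/(10 + 0.13·84) = 48300/523 ≈ 92.352

CN_adj = 48300/523 ≈ 92.352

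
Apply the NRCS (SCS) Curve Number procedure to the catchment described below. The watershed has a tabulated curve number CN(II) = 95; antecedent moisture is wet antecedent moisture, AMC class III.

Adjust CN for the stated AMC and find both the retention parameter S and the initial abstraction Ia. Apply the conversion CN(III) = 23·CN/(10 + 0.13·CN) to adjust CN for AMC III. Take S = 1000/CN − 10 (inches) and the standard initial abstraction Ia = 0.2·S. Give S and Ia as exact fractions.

Wet (AMC III): CN(III) = 23·95/(10 + 0.13·95) = 2185/(447/20) = 43700/447 ≈ 97.763
Max retention: S = 1000/(43700/447) − 10 = 100/437 in (≈ 0.229 in)
Ia = 0.2·(100/437) = 20/437 in ≈ 0.046 in

S = 100/437 in ≈ 0.229 in; Ia = 20/437 in ≈ 0.046 in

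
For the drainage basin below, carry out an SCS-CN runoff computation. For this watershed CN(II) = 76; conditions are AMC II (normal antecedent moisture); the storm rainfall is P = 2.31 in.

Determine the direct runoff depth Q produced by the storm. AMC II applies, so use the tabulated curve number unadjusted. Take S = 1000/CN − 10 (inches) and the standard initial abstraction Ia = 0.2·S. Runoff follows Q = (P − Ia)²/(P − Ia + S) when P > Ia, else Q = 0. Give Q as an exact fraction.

Q = 1129969/1939900 in ≈ 0.582 in

Average conditions: CN = 76 (no AMC adjustment).
Retention S: 1000/CN − 10 with CN=76.000 → S = 60/19 ≈ 3.158 in
Ia = 0.2S: 0.2·3.158 = 0.632 in (exactly 12/19)
Excess rainfall: 2.310 − 0.632 = 1.678 in; P > Ia so Q > 0
Q: (3189/1900)² ÷ (9189/1900) = 1129969/1939900 in (≈ 0.582 in)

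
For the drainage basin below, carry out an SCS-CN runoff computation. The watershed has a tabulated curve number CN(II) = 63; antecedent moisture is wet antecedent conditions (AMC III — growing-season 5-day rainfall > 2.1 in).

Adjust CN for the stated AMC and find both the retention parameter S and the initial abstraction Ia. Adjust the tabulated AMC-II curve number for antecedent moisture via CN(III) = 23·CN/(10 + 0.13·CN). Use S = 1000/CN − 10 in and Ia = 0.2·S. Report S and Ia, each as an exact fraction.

CN(III) from CN(II)=63: (23·63)/(10 + 0.13·63) = 144900/1819 ≈ 79.659
S = 1000/(144900/1819) − 10 = 3700/1449 in ≈ 2.553 in
Initial abstraction Ia = S/5 = (3700/1449)/5 = 740/1449 ≈ 0.511 in

S = 3700/1449 in ≈ 2.553 in; Ia = 740/1449 in ≈ 0.511 in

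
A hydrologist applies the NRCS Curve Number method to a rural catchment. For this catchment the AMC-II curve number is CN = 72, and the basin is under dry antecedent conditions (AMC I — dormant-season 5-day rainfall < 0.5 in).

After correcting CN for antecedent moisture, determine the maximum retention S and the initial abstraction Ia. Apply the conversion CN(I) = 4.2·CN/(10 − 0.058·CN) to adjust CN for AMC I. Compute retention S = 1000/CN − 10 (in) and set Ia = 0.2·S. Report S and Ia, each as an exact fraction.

Adjust CN=72 to AMC I: 4.2·72/(10 − 0.058·72) → (1512/5) ÷ (728/125) = 675/13 ≈ 51.923
Retention S: 1000/CN − 10 with CN=51.923 → S = 250/27 ≈ 9.259 in
Initial abstraction Ia = S/5 = (250/27)/5 = 50/27 ≈ 1.852 in

S = 250/27 in ≈ 9.259 in; Ia = 50/27 in ≈ 1.852 in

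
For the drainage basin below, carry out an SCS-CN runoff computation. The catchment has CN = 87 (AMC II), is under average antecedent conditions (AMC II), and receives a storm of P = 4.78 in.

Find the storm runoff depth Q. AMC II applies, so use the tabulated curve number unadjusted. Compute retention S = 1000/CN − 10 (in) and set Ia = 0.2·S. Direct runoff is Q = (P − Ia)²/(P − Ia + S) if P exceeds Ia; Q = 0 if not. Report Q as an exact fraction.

Q = 379977049/113069550 in ≈ 3.361 in

AMC II — tabulated CN = 87 applies directly.
S = 1000/87 − 10 = 130/87 in ≈ 1.494 in
Ia = 0.2S: 0.2·1.494 = 0.299 in (exactly 26/87)
Excess rainfall: 4.780 − 0.299 = 4.481 in; P > Ia so Q > 0
Q: (19493/4350)² ÷ (25993/4350) = 379977049/113069550 in (≈ 3.361 in)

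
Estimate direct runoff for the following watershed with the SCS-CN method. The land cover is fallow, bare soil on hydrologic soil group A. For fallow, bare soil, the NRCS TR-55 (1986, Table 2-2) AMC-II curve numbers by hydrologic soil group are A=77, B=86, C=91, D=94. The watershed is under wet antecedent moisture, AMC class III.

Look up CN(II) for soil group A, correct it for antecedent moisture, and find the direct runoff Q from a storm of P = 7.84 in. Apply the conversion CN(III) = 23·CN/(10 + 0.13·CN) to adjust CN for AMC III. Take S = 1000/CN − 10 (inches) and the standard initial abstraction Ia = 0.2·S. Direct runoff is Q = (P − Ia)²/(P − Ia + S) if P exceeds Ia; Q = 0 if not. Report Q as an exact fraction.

Q = 53231616/8225525 in ≈ 6.472 in

NRCS table: fallow, bare soil, soil group A → CN(II) = 77
Adjust CN=77 to AMC III: 23·77/(10 + 0.13·77) → 1771 ÷ (2001/100) = 7700/87 ≈ 88.506
Max retention: S = 1000/(7700/87) − 10 = 100/77 in (≈ 1.299 in)
Initial abstraction Ia = S/5 = (100/77)/5 = 20/77 ≈ 0.260 in
Since P=7.840 > Ia=0.260: effective rainfall P−Ia = 14592/1925 in
Q = (14592/1925)²/((14592/1925) + 100/77) = (212926464/3705625)/(17092/1925) = 53231616/8225525 in ≈ 6.472 in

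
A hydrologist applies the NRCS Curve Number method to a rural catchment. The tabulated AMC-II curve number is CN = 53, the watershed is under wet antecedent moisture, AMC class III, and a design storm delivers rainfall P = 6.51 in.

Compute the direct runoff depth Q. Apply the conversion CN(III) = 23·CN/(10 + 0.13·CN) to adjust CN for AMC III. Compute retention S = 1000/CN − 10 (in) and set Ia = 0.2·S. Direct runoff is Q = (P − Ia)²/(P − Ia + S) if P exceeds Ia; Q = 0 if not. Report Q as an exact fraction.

Q = 489396785761/142570461100 in ≈ 3.433 in

Wet (AMC III): CN(III) = 23·53/(10 + 0.13·53) = 1219/(1689/100) = 121900/1689 ≈ 72.173
Max retention: S = 1000/(121900/1689) − 10 = 4700/1219 in (≈ 3.856 in)
Ia = 0.2·(4700/1219) = 940/1219 in ≈ 0.771 in
Excess rainfall: 6.510 − 0.771 = 5.739 in; P > Ia so Q > 0
Q = (699569/121900)²/((699569/121900) + 4700/1219) = (489396785761/14859610000)/(1169569/121900) = 489396785761/142570461100 in ≈ 3.433 in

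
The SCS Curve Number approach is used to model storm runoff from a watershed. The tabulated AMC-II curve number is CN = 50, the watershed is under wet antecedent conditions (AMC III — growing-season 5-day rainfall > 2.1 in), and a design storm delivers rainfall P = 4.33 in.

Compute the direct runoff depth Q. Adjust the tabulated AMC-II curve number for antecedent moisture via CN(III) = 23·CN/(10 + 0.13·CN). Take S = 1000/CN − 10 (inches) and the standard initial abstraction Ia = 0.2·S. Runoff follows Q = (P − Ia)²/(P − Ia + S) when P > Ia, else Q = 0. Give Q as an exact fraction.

Q = 63345681/41305700 in ≈ 1.534 in

Adjust CN=50 to AMC III: 23·50/(10 + 0.13·50) → 1150 ÷ (33/2) = 2300/33 ≈ 69.697
Max retention: S = 1000/(2300/33) − 10 = 100/23 in (≈ 4.348 in)
Initial abstraction Ia = S/5 = (100/23)/5 = 20/23 ≈ 0.870 in
Excess rainfall: 4.330 − 0.870 = 3.460 in; P > Ia so Q > 0
Runoff Q = (P−Ia)²/(P−Ia+S) = (3.460)²/(3.460+4.348) = 63345681/41305700 ≈ 1.534 in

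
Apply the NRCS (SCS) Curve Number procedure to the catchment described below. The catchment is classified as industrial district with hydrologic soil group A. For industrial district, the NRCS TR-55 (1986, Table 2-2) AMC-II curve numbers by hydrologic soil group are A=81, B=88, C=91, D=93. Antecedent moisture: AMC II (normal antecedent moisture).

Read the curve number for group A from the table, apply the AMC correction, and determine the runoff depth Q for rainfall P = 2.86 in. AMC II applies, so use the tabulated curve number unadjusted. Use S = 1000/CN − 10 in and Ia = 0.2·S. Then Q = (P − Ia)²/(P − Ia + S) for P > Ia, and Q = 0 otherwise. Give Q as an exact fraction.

NRCS table: industrial district, soil group A → CN(II) = 81
AMC II — tabulated CN = 81 applies directly.
Retention S: 1000/CN − 10 with CN=81.000 → S = 190/81 ≈ 2.346 in
Ia = 0.2·(190/81) = 38/81 in ≈ 0.469 in
Excess rainfall: 2.860 − 0.469 = 2.391 in; P > Ia so Q > 0
Q: (9683/4050)² ÷ (19183/4050) = 93760489/77691150 in (≈ 1.207 in)

Q = 93760489/77691150 in ≈ 1.207 in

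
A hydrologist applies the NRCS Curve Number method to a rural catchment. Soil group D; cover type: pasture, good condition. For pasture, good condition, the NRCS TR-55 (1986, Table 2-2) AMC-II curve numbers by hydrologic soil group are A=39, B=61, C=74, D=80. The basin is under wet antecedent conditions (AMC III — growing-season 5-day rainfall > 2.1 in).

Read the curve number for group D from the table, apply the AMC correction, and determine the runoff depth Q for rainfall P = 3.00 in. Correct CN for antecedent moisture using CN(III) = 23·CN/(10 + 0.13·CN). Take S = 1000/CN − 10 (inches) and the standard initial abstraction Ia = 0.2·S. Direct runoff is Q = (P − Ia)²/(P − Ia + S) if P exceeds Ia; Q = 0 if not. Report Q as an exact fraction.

NRCS table: pasture, good condition, soil group D → CN(II) = 80
CN(III) from CN(II)=80: (23·80)/(10 + 0.13·80) = 4600/51 ≈ 90.196
Max retention: S = 1000/(4600/51) − 10 = 25/23 in (≈ 1.087 in)
Ia = 0.2S: 0.2·1.087 = 0.217 in (exactly 5/23)
Since P=3.000 > Ia=0.217: effective rainfall P−Ia = 64/23 in
Q: (64/23)² ÷ (89/23) = 4096/2047 in (≈ 2.001 in)

Q = 4096/2047 in ≈ 2.001 in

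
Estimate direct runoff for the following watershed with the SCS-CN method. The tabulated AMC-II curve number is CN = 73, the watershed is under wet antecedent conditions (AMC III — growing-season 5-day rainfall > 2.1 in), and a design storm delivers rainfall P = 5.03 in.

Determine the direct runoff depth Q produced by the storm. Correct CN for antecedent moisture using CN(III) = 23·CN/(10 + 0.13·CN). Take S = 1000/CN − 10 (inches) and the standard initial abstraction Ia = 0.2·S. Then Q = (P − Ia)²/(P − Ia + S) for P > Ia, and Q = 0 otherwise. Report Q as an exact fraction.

Q = 624948748369/178064162300 in ≈ 3.510 in

CN(III) from CN(II)=73: (23·73)/(10 + 0.13·73) = 167900/1949 ≈ 86.147
S = 1000/(167900/1949) − 10 = 2700/1679 in ≈ 1.608 in
Ia = 0.2S: 0.2·1.608 = 0.322 in (exactly 540/1679)
Excess rainfall: 5.030 − 0.322 = 4.708 in; P > Ia so Q > 0
Q: (790537/167900)² ÷ (1060537/167900) = 624948748369/178064162300 in (≈ 3.510 in)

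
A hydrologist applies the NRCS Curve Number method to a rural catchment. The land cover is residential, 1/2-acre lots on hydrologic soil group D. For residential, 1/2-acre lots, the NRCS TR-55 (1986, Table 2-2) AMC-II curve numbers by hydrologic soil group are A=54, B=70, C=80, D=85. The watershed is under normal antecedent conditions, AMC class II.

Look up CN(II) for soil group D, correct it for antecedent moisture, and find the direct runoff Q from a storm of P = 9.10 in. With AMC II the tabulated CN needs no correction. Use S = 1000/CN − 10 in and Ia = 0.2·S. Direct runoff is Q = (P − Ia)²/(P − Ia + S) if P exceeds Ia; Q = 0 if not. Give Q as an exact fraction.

Q = 2211169/303790 in ≈ 7.279 in

NRCS table: residential, 1/2-acre lots, soil group D → CN(II) = 85
Average conditions: CN = 85 (no AMC adjustment).
Max retention: S = 1000/85 − 10 = 30/17 in (≈ 1.765 in)
Initial abstraction Ia = S/5 = (30/17)/5 = 6/17 ≈ 0.353 in
P − Ia = 9.100 − 0.353 = 1487/170 ≈ 8.747 in (> 0, runoff occurs)
Q = (1487/170)²/((1487/170) + 30/17) = (2211169/28900)/(1787/170) = 2211169/303790 in ≈ 7.279 in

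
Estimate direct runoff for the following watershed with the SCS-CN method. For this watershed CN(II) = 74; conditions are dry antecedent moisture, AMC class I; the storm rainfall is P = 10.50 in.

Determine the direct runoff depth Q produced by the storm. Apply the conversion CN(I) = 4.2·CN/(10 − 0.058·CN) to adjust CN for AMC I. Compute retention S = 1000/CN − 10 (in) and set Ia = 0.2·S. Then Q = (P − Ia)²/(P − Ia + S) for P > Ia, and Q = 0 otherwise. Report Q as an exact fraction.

CN(I) from CN(II)=74: (4.2·74)/(10 − 0.058·74) = 77700/1427 ≈ 54.450
S = 1000/(77700/1427) − 10 = 6500/777 in ≈ 8.366 in
Ia = 0.2S: 0.2·8.366 = 1.673 in (exactly 1300/777)
P − Ia = 10.500 − 1.673 = 13717/1554 ≈ 8.827 in (> 0, runoff occurs)
Runoff Q = (P−Ia)²/(P−Ia+S) = (8.827)²/(8.827+8.366) = 188156089/41518218 ≈ 4.532 in

Q = 188156089/41518218 in ≈ 4.532 in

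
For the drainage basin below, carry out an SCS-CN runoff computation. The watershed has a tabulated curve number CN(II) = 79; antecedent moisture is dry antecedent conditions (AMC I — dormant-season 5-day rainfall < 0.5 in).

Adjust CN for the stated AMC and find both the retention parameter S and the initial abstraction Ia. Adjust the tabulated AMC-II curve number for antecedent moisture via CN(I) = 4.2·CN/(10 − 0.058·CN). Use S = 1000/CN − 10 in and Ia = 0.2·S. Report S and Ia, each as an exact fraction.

S = 500/79 in ≈ 6.329 in; Ia = 100/79 in ≈ 1.266 in

Adjust CN=79 to AMC I: 4.2·79/(10 − 0.058·79) → (1659/5) ÷ (2709/500) = 7900/129 ≈ 61.240
Max retention: S = 1000/(7900/129) − 10 = 500/79 in (≈ 6.329 in)
Initial abstraction Ia = S/5 = (500/79)/5 = 100/79 ≈ 1.266 in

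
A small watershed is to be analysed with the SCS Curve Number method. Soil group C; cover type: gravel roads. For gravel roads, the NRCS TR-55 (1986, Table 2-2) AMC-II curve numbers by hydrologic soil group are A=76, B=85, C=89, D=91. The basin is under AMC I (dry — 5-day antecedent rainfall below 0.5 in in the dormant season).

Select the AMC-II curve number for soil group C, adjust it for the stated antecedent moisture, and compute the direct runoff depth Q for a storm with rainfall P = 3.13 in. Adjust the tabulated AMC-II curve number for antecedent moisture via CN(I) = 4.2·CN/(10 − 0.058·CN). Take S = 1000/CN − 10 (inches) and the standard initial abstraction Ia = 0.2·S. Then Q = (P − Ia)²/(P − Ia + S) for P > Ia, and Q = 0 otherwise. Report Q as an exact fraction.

NRCS table: gravel roads, soil group C → CN(II) = 89
CN(I) from CN(II)=89: (4.2·89)/(10 − 0.058·89) = 186900/2419 ≈ 77.263
S = 1000/(186900/2419) − 10 = 5500/1869 in ≈ 2.943 in
Initial abstraction Ia = S/5 = (5500/1869)/5 = 1100/1869 ≈ 0.589 in
P − Ia = 3.130 − 0.589 = 474997/186900 ≈ 2.541 in (> 0, runoff occurs)
Q = (474997/186900)²/((474997/186900) + 5500/1869) = (225622150009/34931610000)/(1024997/186900) = 225622150009/191571939300 in ≈ 1.178 in

Q = 225622150009/191571939300 in ≈ 1.178 in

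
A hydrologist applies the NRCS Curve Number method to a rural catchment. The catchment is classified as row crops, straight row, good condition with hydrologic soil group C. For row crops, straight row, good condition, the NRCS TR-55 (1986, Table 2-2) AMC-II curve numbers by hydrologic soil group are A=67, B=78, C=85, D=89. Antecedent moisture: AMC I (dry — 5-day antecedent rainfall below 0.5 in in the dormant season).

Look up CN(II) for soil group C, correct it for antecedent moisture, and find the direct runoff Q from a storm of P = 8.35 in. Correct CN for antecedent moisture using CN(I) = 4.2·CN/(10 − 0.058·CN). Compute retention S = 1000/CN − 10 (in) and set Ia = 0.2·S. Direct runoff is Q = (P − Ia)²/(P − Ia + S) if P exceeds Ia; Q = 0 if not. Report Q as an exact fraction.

NRCS table: row crops, straight row, good condition, soil group C → CN(II) = 85
Dry (AMC I): CN(I) = 4.2·85/(10 − 0.058·85) = 357/(507/100) = 11900/169 ≈ 70.414
Max retention: S = 1000/(11900/169) − 10 = 500/119 in (≈ 4.202 in)
Ia = 0.2S: 0.2·4.202 = 0.840 in (exactly 100/119)
Since P=8.350 > Ia=0.840: effective rainfall P−Ia = 17873/2380 in
Q = (17873/2380)²/((17873/2380) + 500/119) = (319444129/5664400)/(27873/2380) = 319444129/66337740 in ≈ 4.815 in

Q = 319444129/66337740 in ≈ 4.815 in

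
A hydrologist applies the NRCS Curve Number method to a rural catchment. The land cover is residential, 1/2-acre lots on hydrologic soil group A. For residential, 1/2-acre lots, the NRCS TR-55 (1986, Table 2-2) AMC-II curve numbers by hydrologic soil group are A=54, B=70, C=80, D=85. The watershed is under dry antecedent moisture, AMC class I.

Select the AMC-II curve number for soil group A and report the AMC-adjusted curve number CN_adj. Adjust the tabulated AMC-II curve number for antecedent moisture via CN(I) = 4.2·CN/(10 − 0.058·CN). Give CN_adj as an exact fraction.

CN_adj = 56700/1717 ≈ 33.023

NRCS table: residential, 1/2-acre lots, soil group A → CN(II) = 54
CN(I) from CN(II)=54: (4.2·54)/(10 − 0.058·54) = 56700/1717 ≈ 33.023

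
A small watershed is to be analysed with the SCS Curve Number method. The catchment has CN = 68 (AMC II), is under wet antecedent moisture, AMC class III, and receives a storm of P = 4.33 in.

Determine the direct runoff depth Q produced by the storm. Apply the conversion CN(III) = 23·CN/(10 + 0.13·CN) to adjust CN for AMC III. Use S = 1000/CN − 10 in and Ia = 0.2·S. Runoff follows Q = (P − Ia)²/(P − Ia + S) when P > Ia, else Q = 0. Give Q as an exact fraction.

Q = 23501809809/9122147300 in ≈ 2.576 in

Wet (AMC III): CN(III) = 23·68/(10 + 0.13·68) = 1564/(471/25) = 39100/471 ≈ 83.015
Max retention: S = 1000/(39100/471) − 10 = 800/391 in (≈ 2.046 in)
Ia = 0.2S: 0.2·2.046 = 0.409 in (exactly 160/391)
P − Ia = 4.330 − 0.409 = 153303/39100 ≈ 3.921 in (> 0, runoff occurs)
Q = (153303/39100)²/((153303/39100) + 800/391) = (23501809809/1528810000)/(233303/39100) = 23501809809/9122147300 in ≈ 2.576 in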